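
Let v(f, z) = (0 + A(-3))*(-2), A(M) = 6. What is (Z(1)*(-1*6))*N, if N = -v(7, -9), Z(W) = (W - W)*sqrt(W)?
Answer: 0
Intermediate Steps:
v(f, z) = -12 (v(f, z) = (0 + 6)*(-2) = 6*(-2) = -12)
Z(W) = 0 (Z(W) = 0*sqrt(W) = 0)
N = 12 (N = -1*(-12) = 12)
(Z(1)*(-1*6))*N = (0*(-1*6))*12 = (0*(-6))*12 = 0*12 = 0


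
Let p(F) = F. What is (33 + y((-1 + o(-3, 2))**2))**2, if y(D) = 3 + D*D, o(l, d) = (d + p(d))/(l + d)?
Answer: 436921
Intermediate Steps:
o(l, d) = 2*d/(d + l) (o(l, d) = (d + d)/(l + d) = (2*d)/(d + l) = 2*d/(d + l))
y(D) = 3 + D**2
(33 + y((-1 + o(-3, 2))**2))**2 = (33 + (3 + ((-1 + 2*2/(2 - 3))**2)**2))**2 = (33 + (3 + ((-1 + 2*2/(-1))**2)**2))**2 = (33 + (3 + ((-1 + 2*2*(-1))**2)**2))**2 = (33 + (3 + ((-1 - 4)**2)**2))**2 = (33 + (3 + ((-5)**2)**2))**2 = (33 + (3 + 25**2))**2 = (33 + (3 + 625))**2 = (33 + 628)**2 = 661**2 = 436921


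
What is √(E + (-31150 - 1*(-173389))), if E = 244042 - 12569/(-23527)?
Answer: 2*√53453612537178/23527 ≈ 621.52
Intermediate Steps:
E = 5741588703/23527 (E = 244042 - 12569*(-1)/23527 = 244042 - 1*(-12569/23527) = 244042 + 12569/23527 = 5741588703/23527 ≈ 2.4404e+5)
√(E + (-31150 - 1*(-173389))) = √(5741588703/23527 + (-31150 - 1*(-173389))) = √(5741588703/23527 + (-31150 + 173389)) = √(5741588703/23527 + 142239) = √(9088045656/23527) = 2*√53453612537178/23527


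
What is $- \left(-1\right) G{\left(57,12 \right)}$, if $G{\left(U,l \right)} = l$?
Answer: $12$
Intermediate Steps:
$- \left(-1\right) G{\left(57,12 \right)} = - \left(-1\right) 12 = \left(-1\right) \left(-12\right) = 12$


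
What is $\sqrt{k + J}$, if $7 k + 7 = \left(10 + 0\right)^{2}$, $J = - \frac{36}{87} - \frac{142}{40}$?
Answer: $\frac{\sqrt{38414705}}{2030} \approx 3.0532$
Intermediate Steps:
$J = - \frac{2299}{580}$ ($J = \left(-36\right) \frac{1}{87} - \frac{71}{20} = - \frac{12}{29} - \frac{71}{20} = - \frac{2299}{580} \approx -3.9638$)
$k = \frac{93}{7}$ ($k = -1 + \frac{\left(10 + 0\right)^{2}}{7} = -1 + \frac{10^{2}}{7} = -1 + \frac{1}{7} \cdot 100 = -1 + \frac{100}{7} = \frac{93}{7} \approx 13.286$)
$\sqrt{k + J} = \sqrt{\frac{93}{7} - \frac{2299}{580}} = \sqrt{\frac{37847}{4060}} = \frac{\sqrt{38414705}}{2030}$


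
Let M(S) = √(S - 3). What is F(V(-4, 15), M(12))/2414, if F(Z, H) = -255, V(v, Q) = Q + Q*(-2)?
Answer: -15/142 ≈ -0.10563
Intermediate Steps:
V(v, Q) = -Q (V(v, Q) = Q - 2*Q = -Q)
M(S) = √(-3 + S)
F(V(-4, 15), M(12))/2414 = -255/2414 = -255*1/2414 = -15/142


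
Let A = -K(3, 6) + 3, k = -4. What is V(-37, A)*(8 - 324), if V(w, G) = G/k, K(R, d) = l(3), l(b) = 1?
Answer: 158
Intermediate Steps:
K(R, d) = 1
A = 2 (A = -1*1 + 3 = -1 + 3 = 2)
V(w, G) = -G/4 (V(w, G) = G/(-4) = G*(-¼) = -G/4)
V(-37, A)*(8 - 324) = (-¼*2)*(8 - 324) = -½*(-316) = 158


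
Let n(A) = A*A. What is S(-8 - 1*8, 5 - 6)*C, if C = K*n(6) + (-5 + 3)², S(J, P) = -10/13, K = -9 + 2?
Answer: 2480/13 ≈ 190.77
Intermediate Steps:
n(A) = A²
K = -7
S(J, P) = -10/13 (S(J, P) = -10*1/13 = -10/13)
C = -248 (C = -7*6² + (-5 + 3)² = -7*36 + (-2)² = -252 + 4 = -248)
S(-8 - 1*8, 5 - 6)*C = -10/13*(-248) = 2480/13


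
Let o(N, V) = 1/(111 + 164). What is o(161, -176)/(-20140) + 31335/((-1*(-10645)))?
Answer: 34709777371/11791466500 ≈ 2.9436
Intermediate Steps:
o(N, V) = 1/275
o(161, -176)/(-20140) + 31335/((-1*(-10645))) = (1/275)/(-20140) + 31335/((-1*(-10645))) = (1/275)*(-1/20140) + 31335/10645 = -1/5538500 + 31335*(1/10645) = -1/5538500 + 6267/2129 = 34709777371/11791466500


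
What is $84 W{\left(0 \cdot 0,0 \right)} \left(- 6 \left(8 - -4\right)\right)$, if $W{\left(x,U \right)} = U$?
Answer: $0$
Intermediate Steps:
$84 W{\left(0 \cdot 0,0 \right)} \left(- 6 \left(8 - -4\right)\right) = 84 \cdot 0 \left(- 6 \left(8 - -4\right)\right) = 0 \left(- 6 \left(8 + 4\right)\right) = 0 \left(\left(-6\right) 12\right) = 0 \left(-72\right) = 0$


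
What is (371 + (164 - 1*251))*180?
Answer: 51120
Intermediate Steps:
(371 + (164 - 1*251))*180 = (371 + (164 - 251))*180 = (371 - 87)*180 = 284*180 = 51120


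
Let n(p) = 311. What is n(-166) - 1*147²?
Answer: -21298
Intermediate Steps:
n(-166) - 1*147² = 311 - 1*147² = 311 - 1*21609 = 311 - 21609 = -21298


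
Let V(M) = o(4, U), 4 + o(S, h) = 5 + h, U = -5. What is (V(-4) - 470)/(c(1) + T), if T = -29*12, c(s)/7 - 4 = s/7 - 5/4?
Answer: 632/437 ≈ 1.4462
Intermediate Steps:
c(s) = 77/4 + s (c(s) = 28 + 7*(s/7 - 5/4) = 28 + 7*(-5/4 + s/7) = 28 + (-35/4 + s) = 77/4 + s)
o(S, h) = 1 + h (o(S, h) = -4 + (5 + h) = 1 + h)
V(M) = -4 (V(M) = 1 - 5 = -4)
T = -348
(V(-4) - 470)/(c(1) + T) = (-4 - 470)/((77/4 + 1) - 348) = -474/(81/4 - 348) = -474/(-1311/4) = -474*(-4/1311) = 632/437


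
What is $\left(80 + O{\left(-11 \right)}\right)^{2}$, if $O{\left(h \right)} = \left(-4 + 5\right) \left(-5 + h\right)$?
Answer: $4096$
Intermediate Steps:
$O{\left(h \right)} = -5 + h$ ($O{\left(h \right)} = 1 \left(-5 + h\right) = -5 + h$)
$\left(80 + O{\left(-11 \right)}\right)^{2} = \left(80 - 16\right)^{2} = 64^{2} = 4096$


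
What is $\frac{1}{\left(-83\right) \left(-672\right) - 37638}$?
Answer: $\frac{1}{18138} \approx 5.5133 \cdot 10^{-5}$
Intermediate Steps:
$\frac{1}{\left(-83\right) \left(-672\right) - 37638} = \frac{1}{55776 - 37638} = \frac{1}{18138}$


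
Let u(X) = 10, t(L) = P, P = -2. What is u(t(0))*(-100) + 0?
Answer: -1000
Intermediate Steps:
t(L) = -2
u(t(0))*(-100) + 0 = 10*(-100) + 0 = -1000 + 0 = -1000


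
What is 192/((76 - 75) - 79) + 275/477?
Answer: -11689/6201 ≈ -1.8850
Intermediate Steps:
192/((76 - 75) - 79) + 275/477 = 192/(1 - 79) + 275*(1/477) = 192/(-78) + 275/477 = 192*(-1/78) + 275/477 = -32/13 + 275/477 = -11689/6201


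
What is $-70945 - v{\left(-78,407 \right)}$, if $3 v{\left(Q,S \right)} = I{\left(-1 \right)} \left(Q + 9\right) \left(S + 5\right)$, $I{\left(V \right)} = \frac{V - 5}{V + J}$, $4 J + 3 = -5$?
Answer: $-51993$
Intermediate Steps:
$J = -2$ ($J = - \frac{3}{4} + \frac{1}{4} \left(-5\right) = - \frac{3}{4} - \frac{5}{4} = -2$)
$I{\left(V \right)} = \frac{-5 + V}{-2 + V}$ ($I{\left(V \right)} = \frac{V - 5}{V - 2} = \frac{-5 + V}{-2 + V}$)
$v{\left(Q,S \right)} = \frac{2 \left(5 + S\right) \left(9 + Q\right)}{3}$ ($v{\left(Q,S \right)} = \frac{\frac{-5 - 1}{-2 - 1} \left(Q + 9\right) \left(S + 5\right)}{3} = \frac{\frac{1}{-3} \left(-6\right) \left(9 + Q\right) \left(5 + S\right)}{3} = \frac{\left(- \frac{1}{3}\right) \left(-6\right) \left(5 + S\right) \left(9 + Q\right)}{3} = \frac{2 \left(5 + S\right) \left(9 + Q\right)}{3}$)
$-70945 - v{\left(-78,407 \right)} = -70945 - \left(30 + 6 \cdot 407 + \frac{10}{3} \left(-78\right) + \frac{2}{3} \left(-78\right) 407\right) = -70945 - \left(30 + 2442 - 260 - 21164\right) = -70945 - -18952 = -70945 + 18952 = -51993$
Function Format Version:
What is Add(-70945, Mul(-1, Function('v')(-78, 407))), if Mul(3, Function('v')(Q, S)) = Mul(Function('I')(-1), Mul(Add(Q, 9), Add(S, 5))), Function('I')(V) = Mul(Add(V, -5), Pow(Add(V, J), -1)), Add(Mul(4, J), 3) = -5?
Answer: -51993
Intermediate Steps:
J = -2 (J = Add(Rational(-3, 4), Mul(Rational(1, 4), -5)) = Add(Rational(-3, 4), Rational(-5, 4)) = -2)
Function('I')(V) = Mul(Pow(Add(-2, V), -1), Add(-5, V)) (Function('I')(V) = Mul(Add(V, -5), Pow(Add(V, -2), -1)) = Mul(Add(-5, V), Pow(Add(-2, V), -1)) = Mul(Pow(Add(-2, V), -1), Add(-5, V)))
Function('v')(Q, S) = Mul(Rational(2, 3), Add(5, S), Add(9, Q)) (Function('v')(Q, S) = Mul(Rational(1, 3), Mul(Mul(Pow(Add(-2, -1), -1), Add(-5, -1)), Mul(Add(Q, 9), Add(S, 5)))) = Mul(Rational(1, 3), Mul(Mul(Pow(-3, -1), -6), Mul(Add(9, Q), Add(5, S)))) = Mul(Rational(1, 3), Mul(Mul(Rational(-1, 3), -6), Mul(Add(5, S), Add(9, Q)))) = Mul(Rational(1, 3), Mul(2, Mul(Add(5, S), Add(9, Q)))) = Mul(Rational(1, 3), Mul(2, Add(5, S), Add(9, Q))) = Mul(Rational(2, 3), Add(5, S), Add(9, Q)))
Add(-70945, Mul(-1, Function('v')(-78, 407))) = Add(-70945, Mul(-1, Add(30, Mul(6, 407), Mul(Rational(10, 3), -78), Mul(Rational(2, 3), -78, 407)))) = Add(-70945, Mul(-1, Add(30, 2442, -260, -21164))) = Add(-70945, Mul(-1, -18952)) = Add(-70945, 18952) = -51993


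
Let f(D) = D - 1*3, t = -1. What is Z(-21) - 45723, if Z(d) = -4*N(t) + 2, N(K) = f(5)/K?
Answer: -45713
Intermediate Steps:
f(D) = -3 + D (f(D) = D - 3 = -3 + D)
N(K) = 2/K (N(K) = (-3 + 5)/K = 2/K)
Z(d) = 10 (Z(d) = -8/(-1) + 2 = -8*(-1) + 2 = -4*(-2) + 2 = 8 + 2 = 10)
Z(-21) - 45723 = 10 - 45723 = -45713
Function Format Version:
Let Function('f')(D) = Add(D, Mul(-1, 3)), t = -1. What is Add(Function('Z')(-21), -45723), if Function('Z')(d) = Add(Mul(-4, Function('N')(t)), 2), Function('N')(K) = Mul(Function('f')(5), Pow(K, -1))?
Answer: -45713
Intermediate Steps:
Function('f')(D) = Add(-3, D) (Function('f')(D) = Add(D, -3) = Add(-3, D))
Function('N')(K) = Mul(2, Pow(K, -1)) (Function('N')(K) = Mul(Add(-3, 5), Pow(K, -1)) = Mul(2, Pow(K, -1)))
Function('Z')(d) = 10 (Function('Z')(d) = Add(Mul(-4, Mul(2, Pow(-1, -1))), 2) = Add(Mul(-4, Mul(2, -1)), 2) = Add(Mul(-4, -2), 2) = Add(8, 2) = 10)
Add(Function('Z')(-21), -45723) = Add(10, -45723) = -45713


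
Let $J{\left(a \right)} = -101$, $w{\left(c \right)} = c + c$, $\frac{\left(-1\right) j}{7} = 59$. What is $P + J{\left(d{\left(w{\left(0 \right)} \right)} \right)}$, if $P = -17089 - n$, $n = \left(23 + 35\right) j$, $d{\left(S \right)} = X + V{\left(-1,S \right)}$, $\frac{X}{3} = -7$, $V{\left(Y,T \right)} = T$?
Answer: $6764$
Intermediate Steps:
$X = -21$ ($X = 3 \left(-7\right) = -21$)
$j = -413$ ($j = \left(-7\right) 59 = -413$)
$w{\left(c \right)} = 2 c$
$d{\left(S \right)} = -21 + S$
$n = -23954$ ($n = \left(23 + 35\right) \left(-413\right) = 58 \left(-413\right) = -23954$)
$P = 6865$ ($P = -17089 - -23954 = -17089 + 23954 = 6865$)
$P + J{\left(d{\left(w{\left(0 \right)} \right)} \right)} = 6865 - 101 = 6764$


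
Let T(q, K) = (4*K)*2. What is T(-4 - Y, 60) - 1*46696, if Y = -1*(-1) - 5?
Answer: -46216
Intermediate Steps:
Y = -4 (Y = 1 - 5 = -4)
T(q, K) = 8*K
T(-4 - Y, 60) - 1*46696 = 8*60 - 1*46696 = 480 - 46696 = -46216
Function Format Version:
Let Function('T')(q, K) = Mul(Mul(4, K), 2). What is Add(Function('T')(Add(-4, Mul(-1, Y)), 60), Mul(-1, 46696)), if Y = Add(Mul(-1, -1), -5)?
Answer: -46216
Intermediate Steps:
Y = -4 (Y = Add(1, -5) = -4)
Function('T')(q, K) = Mul(8, K)
Add(Function('T')(Add(-4, Mul(-1, Y)), 60), Mul(-1, 46696)) = Add(Mul(8, 60), Mul(-1, 46696)) = Add(480, -46696) = -46216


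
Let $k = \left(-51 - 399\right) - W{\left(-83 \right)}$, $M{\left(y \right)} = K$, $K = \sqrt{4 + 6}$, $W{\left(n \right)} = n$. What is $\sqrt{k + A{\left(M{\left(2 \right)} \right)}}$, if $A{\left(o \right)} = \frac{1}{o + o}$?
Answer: $\frac{\sqrt{-36700 + 5 \sqrt{10}}}{10} \approx 19.153 i$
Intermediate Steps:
$K = \sqrt{10} \approx 3.1623$
$M{\left(y \right)} = \sqrt{10}$
$k = -367$ ($k = \left(-51 - 399\right) - -83 = \left(-51 - 399\right) + 83 = -450 + 83 = -367$)
$A{\left(o \right)} = \frac{1}{2 o}$
$\sqrt{k + A{\left(M{\left(2 \right)} \right)}} = \sqrt{-367 + \frac{1}{2 \sqrt{10}}} = \sqrt{-367 + \frac{\frac{1}{10} \sqrt{10}}{2}} = \sqrt{-367 + \frac{\sqrt{10}}{20}}$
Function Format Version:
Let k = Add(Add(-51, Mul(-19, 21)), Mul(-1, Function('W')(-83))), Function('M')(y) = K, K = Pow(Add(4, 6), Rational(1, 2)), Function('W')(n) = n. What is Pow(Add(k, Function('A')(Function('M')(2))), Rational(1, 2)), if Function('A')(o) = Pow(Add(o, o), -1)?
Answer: Mul(Rational(1, 10), Pow(Add(-36700, Mul(5, Pow(10, Rational(1, 2)))), Rational(1, 2))) ≈ Mul(19.153, I)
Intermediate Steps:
K = Pow(10, Rational(1, 2)) ≈ 3.1623
Function('M')(y) = Pow(10, Rational(1, 2))
k = -367 (k = Add(Add(-51, Mul(-19, 21)), Mul(-1, -83)) = Add(Add(-51, -399), 83) = Add(-450, 83) = -367)
Function('A')(o) = Mul(Rational(1, 2), Pow(o, -1)) (Function('A')(o) = Pow(Mul(2, o), -1) = Mul(Rational(1, 2), Pow(o, -1)))
Pow(Add(k, Function('A')(Function('M')(2))), Rational(1, 2)) = Pow(Add(-367, Mul(Rational(1, 2), Pow(Pow(10, Rational(1, 2)), -1))), Rational(1, 2)) = Pow(Add(-367, Mul(Rational(1, 2), Mul(Rational(1, 10), Pow(10, Rational(1, 2))))), Rational(1, 2)) = Pow(Add(-367, Mul(Rational(1, 20), Pow(10, Rational(1, 2)))), Rational(1, 2))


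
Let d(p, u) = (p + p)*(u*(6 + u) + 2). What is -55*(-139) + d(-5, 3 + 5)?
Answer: 6505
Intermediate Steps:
d(p, u) = 2*p*(2 + u*(6 + u)) (d(p, u) = (2*p)*(2 + u*(6 + u)) = 2*p*(2 + u*(6 + u)))
-55*(-139) + d(-5, 3 + 5) = -55*(-139) + 2*(-5)*(2 + (3 + 5)**2 + 6*(3 + 5)) = 7645 + 2*(-5)*(2 + 8**2 + 6*8) = 7645 + 2*(-5)*(2 + 64 + 48) = 7645 + 2*(-5)*114 = 7645 - 1140 = 6505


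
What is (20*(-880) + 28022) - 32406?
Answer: -21984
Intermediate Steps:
(20*(-880) + 28022) - 32406 = (-17600 + 28022) - 32406 = 10422 - 32406 = -21984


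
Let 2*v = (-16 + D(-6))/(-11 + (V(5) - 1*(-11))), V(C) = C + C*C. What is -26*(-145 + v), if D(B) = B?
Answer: 56693/15 ≈ 3779.5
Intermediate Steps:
V(C) = C + C²
v = -11/30 (v = ((-16 - 6)/(-11 + (5*(1 + 5) - 1*(-11))))/2 = (-22/(-11 + (5*6 + 11)))/2 = (-22/(-11 + (30 + 11)))/2 = (-22/(-11 + 41))/2 = (-22/30)/2 = (-22*1/30)/2 = (½)*(-11/15) = -11/30 ≈ -0.36667)
-26*(-145 + v) = -26*(-145 - 11/30) = -26*(-4361/30) = 56693/15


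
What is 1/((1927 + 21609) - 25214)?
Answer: -1/1678 ≈ -0.00059595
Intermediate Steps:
1/((1927 + 21609) - 25214) = 1/(23536 - 25214) = 1/(-1678) = -1/1678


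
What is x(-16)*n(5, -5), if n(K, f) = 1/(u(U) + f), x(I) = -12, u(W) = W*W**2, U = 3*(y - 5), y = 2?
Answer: 6/367 ≈ 0.016349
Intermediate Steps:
U = -9 (U = 3*(2 - 5) = 3*(-3) = -9)
u(W) = W**3
n(K, f) = 1/(-729 + f) (n(K, f) = 1/((-9)**3 + f) = 1/(-729 + f))
x(-16)*n(5, -5) = -12/(-729 - 5) = -12/(-734) = -12*(-1/734) = 6/367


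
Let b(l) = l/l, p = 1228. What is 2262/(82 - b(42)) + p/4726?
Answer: 1798280/63801 ≈ 28.186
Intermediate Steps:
b(l) = 1
2262/(82 - b(42)) + p/4726 = 2262/(82 - 1*1) + 1228/4726 = 2262/(82 - 1) + 1228*(1/4726) = 2262/81 + 614/2363 = 2262*(1/81) + 614/2363 = 754/27 + 614/2363 = 1798280/63801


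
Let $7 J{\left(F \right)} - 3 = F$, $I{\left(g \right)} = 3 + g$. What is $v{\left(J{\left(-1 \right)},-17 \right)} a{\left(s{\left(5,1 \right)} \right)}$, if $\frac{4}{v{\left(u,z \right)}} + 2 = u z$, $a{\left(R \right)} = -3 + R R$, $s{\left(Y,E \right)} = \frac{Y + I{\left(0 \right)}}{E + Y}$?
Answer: $\frac{77}{108} \approx 0.71296$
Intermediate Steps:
$s{\left(Y,E \right)} = \frac{3 + Y}{E + Y}$ ($s{\left(Y,E \right)} = \frac{Y + \left(3 + 0\right)}{E + Y} = \frac{Y + 3}{E + Y} = \frac{3 + Y}{E + Y}$)
$a{\left(R \right)} = -3 + R^{2}$
$J{\left(F \right)} = \frac{3}{7} + \frac{F}{7}$
$v{\left(u,z \right)} = \frac{4}{-2 + u z}$
$v{\left(J{\left(-1 \right)},-17 \right)} a{\left(s{\left(5,1 \right)} \right)} = \frac{4}{-2 + \left(\frac{3}{7} + \frac{1}{7} \left(-1\right)\right) \left(-17\right)} \left(-3 + \left(\frac{3 + 5}{1 + 5}\right)^{2}\right) = \frac{4}{-2 + \left(\frac{3}{7} - \frac{1}{7}\right) \left(-17\right)} \left(-3 + \left(\frac{1}{6} \cdot 8\right)^{2}\right) = \frac{4}{-2 + \frac{2}{7} \left(-17\right)} \left(-3 + \left(\frac{1}{6} \cdot 8\right)^{2}\right) = \frac{4}{-2 - \frac{34}{7}} \left(-3 + \left(\frac{4}{3}\right)^{2}\right) = \frac{4}{- \frac{48}{7}} \left(-3 + \frac{16}{9}\right) = 4 \left(- \frac{7}{48}\right) \left(- \frac{11}{9}\right) = \left(- \frac{7}{12}\right) \left(- \frac{11}{9}\right) = \frac{77}{108}$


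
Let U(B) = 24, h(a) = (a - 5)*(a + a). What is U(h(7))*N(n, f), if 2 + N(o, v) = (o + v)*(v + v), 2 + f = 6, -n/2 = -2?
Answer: 1488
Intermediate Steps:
n = 4 (n = -2*(-2) = 4)
f = 4 (f = -2 + 6 = 4)
N(o, v) = -2 + 2*v*(o + v) (N(o, v) = -2 + (o + v)*(v + v) = -2 + (o + v)*(2*v) = -2 + 2*v*(o + v))
h(a) = 2*a*(-5 + a) (h(a) = (-5 + a)*(2*a) = 2*a*(-5 + a))
U(h(7))*N(n, f) = 24*(-2 + 2*4² + 2*4*4) = 24*(-2 + 2*16 + 32) = 24*(-2 + 32 + 32) = 24*62 = 1488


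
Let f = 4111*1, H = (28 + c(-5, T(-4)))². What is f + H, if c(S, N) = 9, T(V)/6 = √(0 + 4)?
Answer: 5480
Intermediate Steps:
T(V) = 12 (T(V) = 6*√(0 + 4) = 6*√4 = 6*2 = 12)
H = 1369 (H = (28 + 9)² = 37² = 1369)
f = 4111
f + H = 4111 + 1369 = 5480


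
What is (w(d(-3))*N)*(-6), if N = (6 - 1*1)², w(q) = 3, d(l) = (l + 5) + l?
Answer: -450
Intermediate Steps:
d(l) = 5 + 2*l (d(l) = (5 + l) + l = 5 + 2*l)
N = 25 (N = (6 - 1)² = 5² = 25)
(w(d(-3))*N)*(-6) = (3*25)*(-6) = 75*(-6) = -450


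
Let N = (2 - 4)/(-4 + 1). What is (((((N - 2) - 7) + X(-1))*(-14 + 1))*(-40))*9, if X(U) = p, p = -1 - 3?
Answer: -57720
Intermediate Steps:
N = ⅔ (N = -2/(-3) = -2*(-⅓) = ⅔ ≈ 0.66667)
p = -4
X(U) = -4
(((((N - 2) - 7) + X(-1))*(-14 + 1))*(-40))*9 = (((((⅔ - 2) - 7) - 4)*(-14 + 1))*(-40))*9 = ((((-4/3 - 7) - 4)*(-13))*(-40))*9 = (((-25/3 - 4)*(-13))*(-40))*9 = (-37/3*(-13)*(-40))*9 = ((481/3)*(-40))*9 = -19240/3*9 = -57720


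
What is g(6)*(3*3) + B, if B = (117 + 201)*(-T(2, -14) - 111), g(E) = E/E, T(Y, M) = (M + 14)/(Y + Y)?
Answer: -35289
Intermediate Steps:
T(Y, M) = (14 + M)/(2*Y) (T(Y, M) = (14 + M)/((2*Y)) = (14 + M)*(1/(2*Y)) = (14 + M)/(2*Y))
g(E) = 1
B = -35298 (B = (117 + 201)*(-(14 - 14)/(2*2) - 111) = 318*(-0/(2*2) - 111) = 318*(-1*0 - 111) = 318*(0 - 111) = 318*(-111) = -35298)
g(6)*(3*3) + B = 1*(3*3) - 35298 = 1*9 - 35298 = 9 - 35298 = -35289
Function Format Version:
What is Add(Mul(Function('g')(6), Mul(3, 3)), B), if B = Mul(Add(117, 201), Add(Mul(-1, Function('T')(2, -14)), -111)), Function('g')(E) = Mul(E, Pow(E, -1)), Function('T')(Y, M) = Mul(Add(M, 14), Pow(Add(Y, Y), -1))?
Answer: -35289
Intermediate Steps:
Function('T')(Y, M) = Mul(Rational(1, 2), Pow(Y, -1), Add(14, M)) (Function('T')(Y, M) = Mul(Add(14, M), Pow(Mul(2, Y), -1)) = Mul(Add(14, M), Mul(Rational(1, 2), Pow(Y, -1))) = Mul(Rational(1, 2), Pow(Y, -1), Add(14, M)))
Function('g')(E) = 1
B = -35298 (B = Mul(Add(117, 201), Add(Mul(-1, Mul(Rational(1, 2), Pow(2, -1), Add(14, -14))), -111)) = Mul(318, Add(Mul(-1, Mul(Rational(1, 2), Rational(1, 2), 0)), -111)) = Mul(318, Add(Mul(-1, 0), -111)) = Mul(318, Add(0, -111)) = Mul(318, -111) = -35298)
Add(Mul(Function('g')(6), Mul(3, 3)), B) = Add(Mul(1, Mul(3, 3)), -35298) = Add(Mul(1, 9), -35298) = Add(9, -35298) = -35289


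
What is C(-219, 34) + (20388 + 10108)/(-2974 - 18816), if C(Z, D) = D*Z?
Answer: -81139418/10895 ≈ -7447.4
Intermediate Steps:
C(-219, 34) + (20388 + 10108)/(-2974 - 18816) = 34*(-219) + (20388 + 10108)/(-2974 - 18816) = -7446 + 30496/(-21790) = -7446 + 30496*(-1/21790) = -7446 - 15248/10895 = -81139418/10895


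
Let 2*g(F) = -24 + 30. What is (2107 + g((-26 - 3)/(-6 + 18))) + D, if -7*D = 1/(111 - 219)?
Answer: 1595161/756 ≈ 2110.0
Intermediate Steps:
g(F) = 3 (g(F) = (-24 + 30)/2 = (½)*6 = 3)
D = 1/756 (D = -1/(7*(111 - 219)) = -⅐/(-108) = -⅐*(-1/108) = 1/756 ≈ 0.0013228)
(2107 + g((-26 - 3)/(-6 + 18))) + D = (2107 + 3) + 1/756 = 2110 + 1/756 = 1595161/756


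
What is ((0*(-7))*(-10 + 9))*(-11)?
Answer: 0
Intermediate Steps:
((0*(-7))*(-10 + 9))*(-11) = (0*(-1))*(-11) = 0*(-11) = 0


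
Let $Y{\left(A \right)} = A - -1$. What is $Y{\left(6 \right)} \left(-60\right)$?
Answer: $-420$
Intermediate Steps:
$Y{\left(A \right)} = 1 + A$ ($Y{\left(A \right)} = A + 1 = 1 + A$)
$Y{\left(6 \right)} \left(-60\right) = \left(1 + 6\right) \left(-60\right) = 7 \left(-60\right) = -420$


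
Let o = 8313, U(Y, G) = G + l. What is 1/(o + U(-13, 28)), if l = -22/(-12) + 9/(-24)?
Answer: 24/200219 ≈ 0.00011987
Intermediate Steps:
l = 35/24 (l = -22*(-1/12) + 9*(-1/24) = 11/6 - 3/8 = 35/24 ≈ 1.4583)
U(Y, G) = 35/24 + G (U(Y, G) = G + 35/24 = 35/24 + G)
1/(o + U(-13, 28)) = 1/(8313 + (35/24 + 28)) = 1/(8313 + 707/24) = 1/(200219/24) = 24/200219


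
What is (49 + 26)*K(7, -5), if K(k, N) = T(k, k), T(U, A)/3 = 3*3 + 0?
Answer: 2025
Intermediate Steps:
T(U, A) = 27 (T(U, A) = 3*(3*3 + 0) = 3*(9 + 0) = 3*9 = 27)
K(k, N) = 27
(49 + 26)*K(7, -5) = (49 + 26)*27 = 75*27 = 2025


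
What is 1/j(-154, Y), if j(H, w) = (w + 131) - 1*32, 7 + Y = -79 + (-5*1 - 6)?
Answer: 1/2 ≈ 0.50000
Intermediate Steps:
Y = -97 (Y = -7 + (-79 + (-5*1 - 6)) = -7 + (-79 + (-5 - 6)) = -7 + (-79 - 11) = -7 - 90 = -97)
j(H, w) = 99 + w (j(H, w) = (131 + w) - 32 = 99 + w)
1/j(-154, Y) = 1/(99 - 97) = 1/2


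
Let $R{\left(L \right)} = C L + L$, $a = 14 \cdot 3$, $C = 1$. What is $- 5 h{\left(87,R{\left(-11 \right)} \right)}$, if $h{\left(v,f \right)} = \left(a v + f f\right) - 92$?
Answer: $-20230$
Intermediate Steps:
$a = 42$
$R{\left(L \right)} = 2 L$ ($R{\left(L \right)} = 1 L + L = L + L = 2 L$)
$h{\left(v,f \right)} = -92 + f^{2} + 42 v$ ($h{\left(v,f \right)} = \left(42 v + f f\right) - 92 = \left(42 v + f^{2}\right) - 92 = \left(f^{2} + 42 v\right) - 92 = -92 + f^{2} + 42 v$)
$- 5 h{\left(87,R{\left(-11 \right)} \right)} = - 5 \left(-92 + \left(2 \left(-11\right)\right)^{2} + 42 \cdot 87\right) = - 5 \left(-92 + \left(-22\right)^{2} + 3654\right) = - 5 \left(-92 + 484 + 3654\right) = \left(-5\right) 4046 = -20230$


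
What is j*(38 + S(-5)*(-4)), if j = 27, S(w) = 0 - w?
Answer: 486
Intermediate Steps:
S(w) = -w
j*(38 + S(-5)*(-4)) = 27*(38 - 1*(-5)*(-4)) = 27*(38 + 5*(-4)) = 27*(38 - 20) = 27*18 = 486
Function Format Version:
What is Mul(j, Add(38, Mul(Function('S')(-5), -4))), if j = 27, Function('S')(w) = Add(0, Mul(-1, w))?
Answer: 486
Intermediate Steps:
Function('S')(w) = Mul(-1, w)
Mul(j, Add(38, Mul(Function('S')(-5), -4))) = Mul(27, Add(38, Mul(Mul(-1, -5), -4))) = Mul(27, Add(38, Mul(5, -4))) = Mul(27, Add(38, -20)) = Mul(27, 18) = 486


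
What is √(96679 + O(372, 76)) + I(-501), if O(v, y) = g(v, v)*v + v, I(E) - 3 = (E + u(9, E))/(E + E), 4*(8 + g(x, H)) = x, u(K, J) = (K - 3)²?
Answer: 1157/334 + √128671 ≈ 362.17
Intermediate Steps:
u(K, J) = (-3 + K)²
g(x, H) = -8 + x/4
I(E) = 3 + (36 + E)/(2*E) (I(E) = 3 + (E + (-3 + 9)²)/(E + E) = 3 + (E + 6²)/((2*E)) = 3 + (E + 36)*(1/(2*E)) = 3 + (36 + E)*(1/(2*E)) = 3 + (36 + E)/(2*E))
O(v, y) = v + v*(-8 + v/4) (O(v, y) = (-8 + v/4)*v + v = v*(-8 + v/4) + v = v + v*(-8 + v/4))
√(96679 + O(372, 76)) + I(-501) = √(96679 + (¼)*372*(-28 + 372)) + (7/2 + 18/(-501)) = √(96679 + (¼)*372*344) + (7/2 + 18*(-1/501)) = √(96679 + 31992) + (7/2 - 6/167) = √128671 + 1157/334 = 1157/334 + √128671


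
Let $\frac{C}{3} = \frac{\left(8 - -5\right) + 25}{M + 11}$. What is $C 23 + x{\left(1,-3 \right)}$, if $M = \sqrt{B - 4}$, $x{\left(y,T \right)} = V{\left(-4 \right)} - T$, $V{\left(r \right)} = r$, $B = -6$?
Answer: $\frac{28711}{131} - \frac{2622 i \sqrt{10}}{131} \approx 219.17 - 63.294 i$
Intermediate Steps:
$x{\left(y,T \right)} = -4 - T$
$M = i \sqrt{10}$ ($M = \sqrt{-6 - 4} = \sqrt{-10} = i \sqrt{10} \approx 3.1623 i$)
$C = \frac{114}{11 + i \sqrt{10}}$ ($C = 3 \frac{\left(8 - -5\right) + 25}{i \sqrt{10} + 11} = 3 \frac{\left(8 + 5\right) + 25}{11 + i \sqrt{10}} = 3 \frac{13 + 25}{11 + i \sqrt{10}} = 3 \frac{38}{11 + i \sqrt{10}} = \frac{114}{11 + i \sqrt{10}} \approx 9.5725 - 2.7519 i$)
$C 23 + x{\left(1,-3 \right)} = \left(\frac{1254}{131} - \frac{114 i \sqrt{10}}{131}\right) 23 - 1 = \left(\frac{28842}{131} - \frac{2622 i \sqrt{10}}{131}\right) + \left(-4 + 3\right) = \left(\frac{28842}{131} - \frac{2622 i \sqrt{10}}{131}\right) - 1 = \frac{28711}{131} - \frac{2622 i \sqrt{10}}{131}$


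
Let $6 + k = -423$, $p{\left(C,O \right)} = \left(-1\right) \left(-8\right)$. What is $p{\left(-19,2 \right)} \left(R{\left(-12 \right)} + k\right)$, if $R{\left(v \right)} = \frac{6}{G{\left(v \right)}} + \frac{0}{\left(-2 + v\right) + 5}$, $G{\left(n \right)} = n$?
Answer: $-3436$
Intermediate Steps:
$p{\left(C,O \right)} = 8$
$k = -429$ ($k = -6 - 423 = -429$)
$R{\left(v \right)} = \frac{6}{v}$ ($R{\left(v \right)} = \frac{6}{v} + \frac{0}{\left(-2 + v\right) + 5} = \frac{6}{v} + \frac{0}{3 + v} = \frac{6}{v} + 0 = \frac{6}{v}$)
$p{\left(-19,2 \right)} \left(R{\left(-12 \right)} + k\right) = 8 \left(\frac{6}{-12} - 429\right) = 8 \left(6 \left(- \frac{1}{12}\right) - 429\right) = 8 \left(- \frac{1}{2} - 429\right) = 8 \left(- \frac{859}{2}\right) = -3436$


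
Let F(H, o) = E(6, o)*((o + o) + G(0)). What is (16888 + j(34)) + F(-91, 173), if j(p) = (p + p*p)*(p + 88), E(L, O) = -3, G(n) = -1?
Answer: 161033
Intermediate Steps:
F(H, o) = 3 - 6*o (F(H, o) = -3*((o + o) - 1) = -3*(2*o - 1) = -3*(-1 + 2*o) = 3 - 6*o)
j(p) = (88 + p)*(p + p**2) (j(p) = (p + p**2)*(88 + p) = (88 + p)*(p + p**2))
(16888 + j(34)) + F(-91, 173) = (16888 + 34*(88 + 34**2 + 89*34)) + (3 - 6*173) = (16888 + 34*(88 + 1156 + 3026)) + (3 - 1038) = (16888 + 34*4270) - 1035 = (16888 + 145180) - 1035 = 162068 - 1035 = 161033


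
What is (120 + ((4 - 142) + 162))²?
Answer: 20736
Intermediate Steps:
(120 + ((4 - 142) + 162))² = (120 + (-138 + 162))² = (120 + 24)² = 144² = 20736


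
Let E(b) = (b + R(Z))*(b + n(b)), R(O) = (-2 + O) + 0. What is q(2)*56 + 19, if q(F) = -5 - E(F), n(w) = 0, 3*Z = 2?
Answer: -1007/3 ≈ -335.67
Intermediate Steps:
Z = 2/3 (Z = (1/3)*2 = 2/3 ≈ 0.66667)
R(O) = -2 + O
E(b) = b*(-4/3 + b) (E(b) = (b + (-2 + 2/3))*(b + 0) = (b - 4/3)*b = (-4/3 + b)*b = b*(-4/3 + b))
q(F) = -5 - F*(-4 + 3*F)/3
q(2)*56 + 19 = (-5 - 1*2**2 + (4/3)*2)*56 + 19 = (-5 - 1*4 + 8/3)*56 + 19 = (-5 - 4 + 8/3)*56 + 19 = -19/3*56 + 19 = -1064/3 + 19 = -1007/3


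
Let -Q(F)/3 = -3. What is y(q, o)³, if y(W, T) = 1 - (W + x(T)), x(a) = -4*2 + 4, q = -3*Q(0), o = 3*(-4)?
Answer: 32768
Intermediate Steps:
o = -12
Q(F) = 9 (Q(F) = -3*(-3) = 9)
q = -27 (q = -3*9 = -27)
x(a) = -4 (x(a) = -8 + 4 = -4)
y(W, T) = 5 - W (y(W, T) = 1 - (W - 4) = 1 - (-4 + W) = 1 + (4 - W) = 5 - W)
y(q, o)³ = (5 - 1*(-27))³ = (5 + 27)³ = 32³ = 32768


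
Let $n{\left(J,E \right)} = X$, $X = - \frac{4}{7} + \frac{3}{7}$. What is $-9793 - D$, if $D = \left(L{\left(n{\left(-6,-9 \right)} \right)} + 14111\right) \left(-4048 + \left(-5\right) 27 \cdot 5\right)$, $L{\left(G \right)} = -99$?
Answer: $66168883$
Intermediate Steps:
$X = - \frac{1}{7}$ ($X = \left(-4\right) \frac{1}{7} + 3 \cdot \frac{1}{7} = - \frac{4}{7} + \frac{3}{7} = - \frac{1}{7} \approx -0.14286$)
$n{\left(J,E \right)} = - \frac{1}{7}$
$D = -66178676$ ($D = \left(-99 + 14111\right) \left(-4048 + \left(-5\right) 27 \cdot 5\right) = 14012 \left(-4048 - 675\right) = 14012 \left(-4723\right) = -66178676$)
$-9793 - D = -9793 - -66178676 = -9793 + 66178676 = 66168883$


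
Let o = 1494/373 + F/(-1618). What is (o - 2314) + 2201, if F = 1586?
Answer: -33185684/301757 ≈ -109.97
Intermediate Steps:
o = 912857/301757 (o = 1494/373 + 1586/(-1618) = 1494*(1/373) + 1586*(-1/1618) = 1494/373 - 793/809 = 912857/301757 ≈ 3.0251)
(o - 2314) + 2201 = (912857/301757 - 2314) + 2201 = -697352841/301757 + 2201 = -33185684/301757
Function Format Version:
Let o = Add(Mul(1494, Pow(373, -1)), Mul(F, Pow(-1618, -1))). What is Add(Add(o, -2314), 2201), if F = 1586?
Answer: Rational(-33185684, 301757) ≈ -109.97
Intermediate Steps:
o = Rational(912857, 301757) (o = Add(Mul(1494, Pow(373, -1)), Mul(1586, Pow(-1618, -1))) = Add(Mul(1494, Rational(1, 373)), Mul(1586, Rational(-1, 1618))) = Add(Rational(1494, 373), Rational(-793, 809)) = Rational(912857, 301757) ≈ 3.0251)
Add(Add(o, -2314), 2201) = Add(Add(Rational(912857, 301757), -2314), 2201) = Add(Rational(-697352841, 301757), 2201) = Rational(-33185684, 301757)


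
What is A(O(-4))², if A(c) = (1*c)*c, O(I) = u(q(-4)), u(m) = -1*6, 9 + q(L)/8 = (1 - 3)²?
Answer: 1296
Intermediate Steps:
q(L) = -40 (q(L) = -72 + 8*(1 - 3)² = -72 + 8*(-2)² = -72 + 8*4 = -72 + 32 = -40)
u(m) = -6
O(I) = -6
A(c) = c² (A(c) = c*c = c²)
A(O(-4))² = ((-6)²)² = 36² = 1296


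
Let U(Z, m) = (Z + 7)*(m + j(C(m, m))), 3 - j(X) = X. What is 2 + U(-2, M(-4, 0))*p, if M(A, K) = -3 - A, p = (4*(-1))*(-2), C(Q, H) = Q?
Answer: 122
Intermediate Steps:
p = 8 (p = -4*(-2) = 8)
j(X) = 3 - X
U(Z, m) = 21 + 3*Z (U(Z, m) = (Z + 7)*(m + (3 - m)) = (7 + Z)*3 = 21 + 3*Z)
2 + U(-2, M(-4, 0))*p = 2 + (21 + 3*(-2))*8 = 2 + (21 - 6)*8 = 2 + 15*8 = 2 + 120 = 122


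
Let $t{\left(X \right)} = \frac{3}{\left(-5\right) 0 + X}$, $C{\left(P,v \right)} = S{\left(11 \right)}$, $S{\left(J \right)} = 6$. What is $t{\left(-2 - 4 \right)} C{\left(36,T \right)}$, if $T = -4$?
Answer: $-3$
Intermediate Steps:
$C{\left(P,v \right)} = 6$
$t{\left(X \right)} = \frac{3}{X}$ ($t{\left(X \right)} = \frac{3}{0 + X} = \frac{3}{X}$)
$t{\left(-2 - 4 \right)} C{\left(36,T \right)} = \frac{3}{-2 - 4} \cdot 6 = \frac{3}{-6} \cdot 6 = 3 \left(- \frac{1}{6}\right) 6 = \left(- \frac{1}{2}\right) 6 = -3$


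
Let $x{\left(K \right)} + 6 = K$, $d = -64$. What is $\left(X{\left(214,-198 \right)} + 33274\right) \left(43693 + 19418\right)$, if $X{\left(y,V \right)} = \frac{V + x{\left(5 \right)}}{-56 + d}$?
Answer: $\frac{84002402923}{40} \approx 2.1001 \cdot 10^{9}$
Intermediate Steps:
$x{\left(K \right)} = -6 + K$
$X{\left(y,V \right)} = \frac{1}{120} - \frac{V}{120}$ ($X{\left(y,V \right)} = \frac{V + \left(-6 + 5\right)}{-56 - 64} = \frac{V - 1}{-120} = \left(-1 + V\right) \left(- \frac{1}{120}\right) = \frac{1}{120} - \frac{V}{120}$)
$\left(X{\left(214,-198 \right)} + 33274\right) \left(43693 + 19418\right) = \left(\left(\frac{1}{120} - - \frac{33}{20}\right) + 33274\right) \left(43693 + 19418\right) = \left(\left(\frac{1}{120} + \frac{33}{20}\right) + 33274\right) 63111 = \left(\frac{199}{120} + 33274\right) 63111 = \frac{3993079}{120} \cdot 63111 = \frac{84002402923}{40}$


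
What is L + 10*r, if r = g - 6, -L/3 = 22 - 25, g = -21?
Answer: -261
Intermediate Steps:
L = 9 (L = -3*(22 - 25) = -3*(-3) = 9)
r = -27 (r = -21 - 6 = -27)
L + 10*r = 9 + 10*(-27) = 9 - 270 = -261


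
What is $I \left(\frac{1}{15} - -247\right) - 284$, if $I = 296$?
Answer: $\frac{1092716}{15} \approx 72848.0$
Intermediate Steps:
$I \left(\frac{1}{15} - -247\right) - 284 = 296 \left(\frac{1}{15} - -247\right) - 284 = 296 \left(\frac{1}{15} + 247\right) - 284 = 296 \cdot \frac{3706}{15} - 284 = \frac{1096976}{15} - 284 = \frac{1092716}{15}$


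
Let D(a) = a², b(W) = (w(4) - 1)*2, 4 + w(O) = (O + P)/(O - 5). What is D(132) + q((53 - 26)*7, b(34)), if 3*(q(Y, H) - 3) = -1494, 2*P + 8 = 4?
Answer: 16929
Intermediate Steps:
P = -2 (P = -4 + (½)*4 = -4 + 2 = -2)
w(O) = -4 + (-2 + O)/(-5 + O) (w(O) = -4 + (O - 2)/(O - 5) = -4 + (-2 + O)/(-5 + O))
b(W) = -14 (b(W) = (3*(6 - 1*4)/(-5 + 4) - 1)*2 = (3*(6 - 4)/(-1) - 1)*2 = (3*(-1)*2 - 1)*2 = (-6 - 1)*2 = -7*2 = -14)
q(Y, H) = -495 (q(Y, H) = 3 + (⅓)*(-1494) = 3 - 498 = -495)
D(132) + q((53 - 26)*7, b(34)) = 132² - 495 = 17424 - 495 = 16929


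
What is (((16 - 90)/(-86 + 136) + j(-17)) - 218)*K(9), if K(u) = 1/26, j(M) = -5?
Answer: -2806/325 ≈ -8.6339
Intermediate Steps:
K(u) = 1/26
(((16 - 90)/(-86 + 136) + j(-17)) - 218)*K(9) = (((16 - 90)/(-86 + 136) - 5) - 218)*(1/26) = ((-74/50 - 5) - 218)*(1/26) = ((-74*1/50 - 5) - 218)*(1/26) = ((-37/25 - 5) - 218)*(1/26) = (-162/25 - 218)*(1/26) = -5612/25*1/26 = -2806/325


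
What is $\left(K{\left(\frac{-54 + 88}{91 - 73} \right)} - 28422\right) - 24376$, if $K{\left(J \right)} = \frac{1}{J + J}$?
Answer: $- \frac{1795123}{34} \approx -52798.0$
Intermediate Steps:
$K{\left(J \right)} = \frac{1}{2 J}$
$\left(K{\left(\frac{-54 + 88}{91 - 73} \right)} - 28422\right) - 24376 = \left(\frac{1}{2 \frac{-54 + 88}{91 - 73}} - 28422\right) - 24376 = \left(\frac{1}{2 \cdot \frac{34}{18}} - 28422\right) - 24376 = \left(\frac{1}{2 \cdot 34 \cdot \frac{1}{18}} - 28422\right) - 24376 = \left(\frac{1}{2 \cdot \frac{17}{9}} - 28422\right) - 24376 = \left(\frac{1}{2} \cdot \frac{9}{17} - 28422\right) - 24376 = \left(\frac{9}{34} - 28422\right) - 24376 = - \frac{966339}{34} - 24376 = - \frac{1795123}{34}$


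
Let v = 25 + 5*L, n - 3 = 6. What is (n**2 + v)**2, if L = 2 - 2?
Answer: 11236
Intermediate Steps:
L = 0
n = 9 (n = 3 + 6 = 9)
v = 25 (v = 25 + 5*0 = 25 + 0 = 25)
(n**2 + v)**2 = (9**2 + 25)**2 = (81 + 25)**2 = 106**2 = 11236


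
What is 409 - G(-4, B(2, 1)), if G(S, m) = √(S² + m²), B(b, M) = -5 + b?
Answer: 404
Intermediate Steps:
409 - G(-4, B(2, 1)) = 409 - √((-4)² + (-5 + 2)²) = 409 - √(16 + (-3)²) = 409 - √(16 + 9) = 409 - √25 = 409 - 1*5 = 409 - 5 = 404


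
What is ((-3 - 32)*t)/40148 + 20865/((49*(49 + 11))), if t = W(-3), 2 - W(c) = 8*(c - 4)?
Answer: 13861997/1967252 ≈ 7.0464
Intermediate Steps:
W(c) = 34 - 8*c (W(c) = 2 - 8*(c - 4) = 2 - 8*(-4 + c) = 2 - (-32 + 8*c) = 2 + (32 - 8*c) = 34 - 8*c)
t = 58 (t = 34 - 8*(-3) = 34 + 24 = 58)
((-3 - 32)*t)/40148 + 20865/((49*(49 + 11))) = ((-3 - 32)*58)/40148 + 20865/((49*(49 + 11))) = -35*58*(1/40148) + 20865/((49*60)) = -2030*1/40148 + 20865/2940 = -1015/20074 + 20865*(1/2940) = -1015/20074 + 1391/196 = 13861997/1967252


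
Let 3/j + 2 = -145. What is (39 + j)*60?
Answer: 114600/49 ≈ 2338.8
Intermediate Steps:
j = -1/49 (j = 3/(-2 - 145) = 3/(-147) = 3*(-1/147) = -1/49 ≈ -0.020408)
(39 + j)*60 = (39 - 1/49)*60 = (1910/49)*60 = 114600/49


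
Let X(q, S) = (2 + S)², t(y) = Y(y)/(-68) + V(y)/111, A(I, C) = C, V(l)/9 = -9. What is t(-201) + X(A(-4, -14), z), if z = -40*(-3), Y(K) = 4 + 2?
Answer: 18723043/1258 ≈ 14883.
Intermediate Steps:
Y(K) = 6
V(l) = -81 (V(l) = 9*(-9) = -81)
t(y) = -1029/1258 (t(y) = 6/(-68) - 81/111 = 6*(-1/68) - 81*1/111 = -3/34 - 27/37 = -1029/1258)
z = 120
t(-201) + X(A(-4, -14), z) = -1029/1258 + (2 + 120)² = -1029/1258 + 122² = -1029/1258 + 14884 = 18723043/1258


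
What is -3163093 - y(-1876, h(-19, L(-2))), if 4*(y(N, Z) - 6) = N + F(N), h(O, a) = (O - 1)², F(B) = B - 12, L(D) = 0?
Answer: -3162158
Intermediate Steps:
F(B) = -12 + B
h(O, a) = (-1 + O)²
y(N, Z) = 3 + N/2 (y(N, Z) = 6 + (N + (-12 + N))/4 = 6 + (-12 + 2*N)/4 = 6 + (-3 + N/2) = 3 + N/2)
-3163093 - y(-1876, h(-19, L(-2))) = -3163093 - (3 + (½)*(-1876)) = -3163093 - (3 - 938) = -3163093 - 1*(-935) = -3163093 + 935 = -3162158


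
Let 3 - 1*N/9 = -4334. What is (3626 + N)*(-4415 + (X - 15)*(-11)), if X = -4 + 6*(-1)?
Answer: -176608260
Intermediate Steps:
N = 39033 (N = 27 - 9*(-4334) = 27 + 39006 = 39033)
X = -10 (X = -4 - 6 = -10)
(3626 + N)*(-4415 + (X - 15)*(-11)) = (3626 + 39033)*(-4415 + (-10 - 15)*(-11)) = 42659*(-4415 - 25*(-11)) = 42659*(-4415 + 275) = 42659*(-4140) = -176608260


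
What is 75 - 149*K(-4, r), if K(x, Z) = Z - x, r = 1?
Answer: -670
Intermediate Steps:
75 - 149*K(-4, r) = 75 - 149*(1 - 1*(-4)) = 75 - 149*(1 + 4) = 75 - 149*5 = 75 - 745 = -670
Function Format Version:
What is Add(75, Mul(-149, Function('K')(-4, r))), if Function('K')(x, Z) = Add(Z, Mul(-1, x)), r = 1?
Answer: -670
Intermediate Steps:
Add(75, Mul(-149, Function('K')(-4, r))) = Add(75, Mul(-149, Add(1, Mul(-1, -4)))) = Add(75, Mul(-149, Add(1, 4))) = Add(75, Mul(-149, 5)) = Add(75, -745) = -670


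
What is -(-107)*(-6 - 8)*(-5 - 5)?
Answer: 14980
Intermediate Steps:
-(-107)*(-6 - 8)*(-5 - 5) = -(-107)*(-14*(-10)) = -(-107)*140 = -107*(-140) = 14980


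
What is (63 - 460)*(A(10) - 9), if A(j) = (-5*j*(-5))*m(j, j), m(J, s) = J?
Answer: -988927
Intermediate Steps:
A(j) = 25*j**2 (A(j) = (-5*j*(-5))*j = (25*j)*j = 25*j**2)
(63 - 460)*(A(10) - 9) = (63 - 460)*(25*10**2 - 9) = -397*(25*100 - 9) = -397*(2500 - 9) = -397*2491 = -988927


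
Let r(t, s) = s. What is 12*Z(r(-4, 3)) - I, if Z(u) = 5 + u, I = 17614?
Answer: -17518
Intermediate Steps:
12*Z(r(-4, 3)) - I = 12*(5 + 3) - 1*17614 = 12*8 - 17614 = 96 - 17614 = -17518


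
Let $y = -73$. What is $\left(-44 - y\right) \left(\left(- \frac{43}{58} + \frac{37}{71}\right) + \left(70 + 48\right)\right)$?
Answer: $\frac{485017}{142} \approx 3415.6$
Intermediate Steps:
$\left(-44 - y\right) \left(\left(- \frac{43}{58} + \frac{37}{71}\right) + \left(70 + 48\right)\right) = \left(-44 - -73\right) \left(\left(- \frac{43}{58} + \frac{37}{71}\right) + \left(70 + 48\right)\right) = \left(-44 + 73\right) \left(\left(\left(-43\right) \frac{1}{58} + 37 \cdot \frac{1}{71}\right) + 118\right) = 29 \left(\left(- \frac{43}{58} + \frac{37}{71}\right) + 118\right) = 29 \left(- \frac{907}{4118} + 118\right) = 29 \cdot \frac{485017}{4118} = \frac{485017}{142}$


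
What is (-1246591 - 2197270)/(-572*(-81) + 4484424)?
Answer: -3443861/4530756 ≈ -0.76011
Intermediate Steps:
(-1246591 - 2197270)/(-572*(-81) + 4484424) = -3443861/(46332 + 4484424) = -3443861/4530756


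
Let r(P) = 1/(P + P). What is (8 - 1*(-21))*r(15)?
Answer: 29/30 ≈ 0.96667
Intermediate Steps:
r(P) = 1/(2*P)
(8 - 1*(-21))*r(15) = (8 - 1*(-21))*((½)/15) = (8 + 21)*((½)*(1/15)) = 29*(1/30) = 29/30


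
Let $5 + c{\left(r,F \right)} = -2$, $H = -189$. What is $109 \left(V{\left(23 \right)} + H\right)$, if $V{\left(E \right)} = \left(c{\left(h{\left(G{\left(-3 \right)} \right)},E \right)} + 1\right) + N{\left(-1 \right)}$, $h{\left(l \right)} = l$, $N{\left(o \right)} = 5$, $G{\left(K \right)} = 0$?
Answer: $-20710$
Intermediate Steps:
$c{\left(r,F \right)} = -7$ ($c{\left(r,F \right)} = -5 - 2 = -7$)
$V{\left(E \right)} = -1$ ($V{\left(E \right)} = \left(-7 + 1\right) + 5 = -6 + 5 = -1$)
$109 \left(V{\left(23 \right)} + H\right) = 109 \left(-1 - 189\right) = 109 \left(-190\right) = -20710$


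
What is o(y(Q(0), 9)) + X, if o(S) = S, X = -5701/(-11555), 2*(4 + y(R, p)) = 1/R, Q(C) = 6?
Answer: -474673/138660 ≈ -3.4233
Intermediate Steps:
y(R, p) = -4 + 1/(2*R)
X = 5701/11555 (X = -5701*(-1/11555) = 5701/11555 ≈ 0.49338)
o(y(Q(0), 9)) + X = (-4 + (1/2)/6) + 5701/11555 = (-4 + (1/2)*(1/6)) + 5701/11555 = (-4 + 1/12) + 5701/11555 = -47/12 + 5701/11555 = -474673/138660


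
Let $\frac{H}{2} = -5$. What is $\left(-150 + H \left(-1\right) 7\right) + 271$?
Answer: $191$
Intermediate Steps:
$H = -10$ ($H = 2 \left(-5\right) = -10$)
$\left(-150 + H \left(-1\right) 7\right) + 271 = \left(-150 + \left(-10\right) \left(-1\right) 7\right) + 271 = \left(-150 + 10 \cdot 7\right) + 271 = \left(-150 + 70\right) + 271 = -80 + 271 = 191$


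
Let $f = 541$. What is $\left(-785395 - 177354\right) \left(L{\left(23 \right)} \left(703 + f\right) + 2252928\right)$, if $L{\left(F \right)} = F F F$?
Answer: $-16740930430324$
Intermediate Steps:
$L{\left(F \right)} = F^{3}$ ($L{\left(F \right)} = F^{2} F = F^{3}$)
$\left(-785395 - 177354\right) \left(L{\left(23 \right)} \left(703 + f\right) + 2252928\right) = \left(-785395 - 177354\right) \left(23^{3} \left(703 + 541\right) + 2252928\right) = - 962749 \left(12167 \cdot 1244 + 2252928\right) = - 962749 \left(15135748 + 2252928\right) = \left(-962749\right) 17388676 = -16740930430324$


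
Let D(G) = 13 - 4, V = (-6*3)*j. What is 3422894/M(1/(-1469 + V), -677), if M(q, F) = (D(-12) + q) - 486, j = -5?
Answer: -2360085413/328892 ≈ -7175.9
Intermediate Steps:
V = 90 (V = -6*3*(-5) = -18*(-5) = 90)
D(G) = 9
M(q, F) = -477 + q (M(q, F) = (9 + q) - 486 = -477 + q)
3422894/M(1/(-1469 + V), -677) = 3422894/(-477 + 1/(-1469 + 90)) = 3422894/(-477 + 1/(-1379)) = 3422894/(-477 - 1/1379) = 3422894/(-657784/1379) = 3422894*(-1379/657784) = -2360085413/328892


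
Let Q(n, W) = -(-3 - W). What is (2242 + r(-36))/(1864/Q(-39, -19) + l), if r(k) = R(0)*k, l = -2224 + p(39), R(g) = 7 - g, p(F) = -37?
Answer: -796/951 ≈ -0.83701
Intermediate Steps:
Q(n, W) = 3 + W
l = -2261 (l = -2224 - 37 = -2261)
r(k) = 7*k (r(k) = (7 - 1*0)*k = (7 + 0)*k = 7*k)
(2242 + r(-36))/(1864/Q(-39, -19) + l) = (2242 + 7*(-36))/(1864/(3 - 19) - 2261) = (2242 - 252)/(1864/(-16) - 2261) = 1990/(1864*(-1/16) - 2261) = 1990/(-233/2 - 2261) = 1990/(-4755/2) = 1990*(-2/4755) = -796/951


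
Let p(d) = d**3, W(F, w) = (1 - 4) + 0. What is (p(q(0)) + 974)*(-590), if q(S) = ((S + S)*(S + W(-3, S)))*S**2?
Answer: -574660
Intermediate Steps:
W(F, w) = -3 (W(F, w) = -3 + 0 = -3)
q(S) = 2*S**3*(-3 + S) (q(S) = ((S + S)*(S - 3))*S**2 = ((2*S)*(-3 + S))*S**2 = (2*S*(-3 + S))*S**2 = 2*S**3*(-3 + S))
(p(q(0)) + 974)*(-590) = ((2*0**3*(-3 + 0))**3 + 974)*(-590) = ((2*0*(-3))**3 + 974)*(-590) = (0**3 + 974)*(-590) = (0 + 974)*(-590) = 974*(-590) = -574660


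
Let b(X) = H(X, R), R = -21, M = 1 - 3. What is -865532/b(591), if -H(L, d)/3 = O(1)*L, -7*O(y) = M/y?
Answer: 3029362/1773 ≈ 1708.6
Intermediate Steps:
M = -2
O(y) = 2/(7*y) (O(y) = -(-2)/(7*y) = 2/(7*y))
H(L, d) = -6*L/7 (H(L, d) = -3*(2/7)/1*L = -3*(2/7)*1*L = -6*L/7)
b(X) = -6*X/7
-865532/b(591) = -865532/((-6/7*591)) = -865532/(-3546/7) = -865532*(-7/3546) = 3029362/1773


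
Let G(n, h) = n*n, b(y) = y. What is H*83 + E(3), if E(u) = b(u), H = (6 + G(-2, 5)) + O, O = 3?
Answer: 1082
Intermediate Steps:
G(n, h) = n**2
H = 13 (H = (6 + (-2)**2) + 3 = (6 + 4) + 3 = 10 + 3 = 13)
E(u) = u
H*83 + E(3) = 13*83 + 3 = 1079 + 3 = 1082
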